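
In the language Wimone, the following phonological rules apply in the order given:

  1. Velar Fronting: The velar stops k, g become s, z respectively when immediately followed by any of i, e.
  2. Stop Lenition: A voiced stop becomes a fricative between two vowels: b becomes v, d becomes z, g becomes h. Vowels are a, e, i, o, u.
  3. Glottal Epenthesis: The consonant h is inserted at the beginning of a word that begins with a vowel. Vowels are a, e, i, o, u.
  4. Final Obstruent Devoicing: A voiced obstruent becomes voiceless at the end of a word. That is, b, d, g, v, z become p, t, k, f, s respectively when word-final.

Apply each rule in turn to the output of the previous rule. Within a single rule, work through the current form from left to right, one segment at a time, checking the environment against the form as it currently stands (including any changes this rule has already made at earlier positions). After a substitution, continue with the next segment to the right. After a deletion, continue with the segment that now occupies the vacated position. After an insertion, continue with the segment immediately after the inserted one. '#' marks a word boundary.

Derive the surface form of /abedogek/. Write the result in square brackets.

1 Velar Fronting: [abedogek] → [abedozek]
2 Stop Lenition: [abedozek] → [avezozek]
3 Glottal Epenthesis: [avezozek] → [havezozek]
4 Final Obstruent Devoicing: no change — [havezozek]

[havezozek]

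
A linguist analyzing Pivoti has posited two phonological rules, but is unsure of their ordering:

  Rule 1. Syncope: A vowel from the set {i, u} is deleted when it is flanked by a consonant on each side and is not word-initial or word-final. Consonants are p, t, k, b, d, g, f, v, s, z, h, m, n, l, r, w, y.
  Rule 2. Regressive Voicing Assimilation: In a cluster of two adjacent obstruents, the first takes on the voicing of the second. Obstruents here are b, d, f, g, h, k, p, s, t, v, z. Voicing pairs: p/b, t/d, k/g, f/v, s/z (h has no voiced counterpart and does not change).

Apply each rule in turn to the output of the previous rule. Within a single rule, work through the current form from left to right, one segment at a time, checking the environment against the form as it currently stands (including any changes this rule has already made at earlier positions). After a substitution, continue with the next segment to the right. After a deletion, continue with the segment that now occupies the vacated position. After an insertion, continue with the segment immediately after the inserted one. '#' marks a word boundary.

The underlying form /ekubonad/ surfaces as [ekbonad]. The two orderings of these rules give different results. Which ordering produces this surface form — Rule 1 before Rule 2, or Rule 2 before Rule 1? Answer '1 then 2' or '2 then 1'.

Order 1 then 2:
  1 Syncope: [ekubonad] → [ekbonad]
  2 Regressive Voicing Assimilation: [ekbonad] → [egbonad]
  result: [egbonad]
Order 2 then 1:
  2 Regressive Voicing Assimilation: no change — [ekubonad]
  1 Syncope: [ekubonad] → [ekbonad]
  result: [ekbonad]

2 then 1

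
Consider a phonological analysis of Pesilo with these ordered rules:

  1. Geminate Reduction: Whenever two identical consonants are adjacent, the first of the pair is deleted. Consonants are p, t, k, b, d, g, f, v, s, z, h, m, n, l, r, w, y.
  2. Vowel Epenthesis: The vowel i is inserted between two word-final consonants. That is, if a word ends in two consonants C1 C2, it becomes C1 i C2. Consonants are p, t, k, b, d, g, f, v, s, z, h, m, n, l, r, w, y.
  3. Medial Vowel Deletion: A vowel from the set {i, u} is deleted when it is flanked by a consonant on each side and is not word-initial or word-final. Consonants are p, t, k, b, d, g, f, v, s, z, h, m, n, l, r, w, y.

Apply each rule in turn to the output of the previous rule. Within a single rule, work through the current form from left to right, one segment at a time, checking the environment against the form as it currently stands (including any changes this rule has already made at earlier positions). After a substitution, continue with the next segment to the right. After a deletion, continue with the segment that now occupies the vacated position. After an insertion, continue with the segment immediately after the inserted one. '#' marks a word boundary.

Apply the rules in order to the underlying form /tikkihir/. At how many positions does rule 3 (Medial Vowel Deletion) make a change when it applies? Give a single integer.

3

1 Geminate Reduction: [tikkihir] → [tikihir]
2 Vowel Epenthesis: no change — [tikihir]
3 Medial Vowel Deletion: [tikihir] → [tkhr]
Rule 3 changed 3 position(s).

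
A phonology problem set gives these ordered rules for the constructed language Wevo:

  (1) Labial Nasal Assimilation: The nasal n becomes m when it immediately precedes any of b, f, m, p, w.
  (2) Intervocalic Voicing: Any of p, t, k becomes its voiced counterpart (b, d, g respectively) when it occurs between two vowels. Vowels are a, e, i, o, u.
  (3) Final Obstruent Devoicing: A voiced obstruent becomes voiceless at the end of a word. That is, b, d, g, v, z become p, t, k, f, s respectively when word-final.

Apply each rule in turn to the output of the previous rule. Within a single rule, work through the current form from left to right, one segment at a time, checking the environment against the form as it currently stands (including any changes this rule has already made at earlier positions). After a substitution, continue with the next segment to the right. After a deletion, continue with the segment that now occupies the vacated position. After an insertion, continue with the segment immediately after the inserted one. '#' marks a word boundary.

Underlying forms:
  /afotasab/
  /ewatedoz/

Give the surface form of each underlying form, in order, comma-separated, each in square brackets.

[afodasap], [ewadedos]

/afotasab/:
  (1) Labial Nasal Assimilation: no change — [afotasab]
  (2) Intervocalic Voicing: [afotasab] → [afodasab]
  (3) Final Obstruent Devoicing: [afodasab] → [afodasap]
/ewatedoz/:
  (1) Labial Nasal Assimilation: no change — [ewatedoz]
  (2) Intervocalic Voicing: [ewatedoz] → [ewadedoz]
  (3) Final Obstruent Devoicing: [ewadedoz] → [ewadedos]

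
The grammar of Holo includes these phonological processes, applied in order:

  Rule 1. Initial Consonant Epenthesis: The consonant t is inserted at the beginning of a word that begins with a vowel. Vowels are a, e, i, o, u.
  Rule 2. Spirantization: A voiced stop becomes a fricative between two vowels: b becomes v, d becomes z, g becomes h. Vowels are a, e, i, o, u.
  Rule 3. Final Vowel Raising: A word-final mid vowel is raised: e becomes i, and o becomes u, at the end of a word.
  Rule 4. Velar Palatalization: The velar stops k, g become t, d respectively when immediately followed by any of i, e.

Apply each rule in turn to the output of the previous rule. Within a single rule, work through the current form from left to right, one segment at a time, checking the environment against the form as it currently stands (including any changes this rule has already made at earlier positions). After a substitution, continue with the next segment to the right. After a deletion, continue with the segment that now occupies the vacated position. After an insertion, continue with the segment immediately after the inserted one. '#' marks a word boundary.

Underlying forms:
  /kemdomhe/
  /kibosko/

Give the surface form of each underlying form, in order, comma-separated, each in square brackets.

[temdomhi], [tivosku]

/kemdomhe/:
  Rule 1 Initial Consonant Epenthesis: no change — [kemdomhe]
  Rule 2 Spirantization: no change — [kemdomhe]
  Rule 3 Final Vowel Raising: [kemdomhe] → [kemdomhi]
  Rule 4 Velar Palatalization: [kemdomhi] → [temdomhi]
/kibosko/:
  Rule 1 Initial Consonant Epenthesis: no change — [kibosko]
  Rule 2 Spirantization: [kibosko] → [kivosko]
  Rule 3 Final Vowel Raising: [kivosko] → [kivosku]
  Rule 4 Velar Palatalization: [kivosku] → [tivosku]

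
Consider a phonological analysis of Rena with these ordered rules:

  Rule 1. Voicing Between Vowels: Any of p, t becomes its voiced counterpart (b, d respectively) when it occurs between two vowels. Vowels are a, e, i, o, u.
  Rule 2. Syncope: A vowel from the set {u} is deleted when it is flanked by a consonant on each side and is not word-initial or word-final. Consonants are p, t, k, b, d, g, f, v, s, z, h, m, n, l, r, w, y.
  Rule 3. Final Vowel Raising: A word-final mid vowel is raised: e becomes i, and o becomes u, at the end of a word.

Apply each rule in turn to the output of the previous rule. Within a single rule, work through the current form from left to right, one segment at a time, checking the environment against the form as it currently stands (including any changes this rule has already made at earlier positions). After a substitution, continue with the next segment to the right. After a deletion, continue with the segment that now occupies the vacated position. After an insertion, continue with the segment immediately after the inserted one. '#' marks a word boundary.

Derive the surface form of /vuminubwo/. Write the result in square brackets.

Rule 1 Voicing Between Vowels: no change — [vuminubwo]
Rule 2 Syncope: [vuminubwo] → [vminbwo]
Rule 3 Final Vowel Raising: [vminbwo] → [vminbwu]

[vminbwu]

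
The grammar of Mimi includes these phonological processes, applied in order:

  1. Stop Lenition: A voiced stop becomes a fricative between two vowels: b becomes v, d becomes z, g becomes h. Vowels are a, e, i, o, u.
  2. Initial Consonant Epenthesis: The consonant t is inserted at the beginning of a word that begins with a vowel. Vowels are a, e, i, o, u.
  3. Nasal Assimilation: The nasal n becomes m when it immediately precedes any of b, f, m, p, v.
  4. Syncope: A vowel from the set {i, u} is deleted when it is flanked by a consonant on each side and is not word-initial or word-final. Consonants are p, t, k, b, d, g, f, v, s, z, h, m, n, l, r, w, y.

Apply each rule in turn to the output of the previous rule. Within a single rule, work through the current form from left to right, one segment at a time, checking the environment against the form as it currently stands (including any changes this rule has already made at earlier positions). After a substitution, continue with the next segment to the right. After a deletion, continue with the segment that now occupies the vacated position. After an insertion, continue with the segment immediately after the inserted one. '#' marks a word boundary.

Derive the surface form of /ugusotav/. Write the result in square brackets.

1 Stop Lenition: [ugusotav] → [uhusotav]
2 Initial Consonant Epenthesis: [uhusotav] → [tuhusotav]
3 Nasal Assimilation: no change — [tuhusotav]
4 Syncope: [tuhusotav] → [thsotav]

[thsotav]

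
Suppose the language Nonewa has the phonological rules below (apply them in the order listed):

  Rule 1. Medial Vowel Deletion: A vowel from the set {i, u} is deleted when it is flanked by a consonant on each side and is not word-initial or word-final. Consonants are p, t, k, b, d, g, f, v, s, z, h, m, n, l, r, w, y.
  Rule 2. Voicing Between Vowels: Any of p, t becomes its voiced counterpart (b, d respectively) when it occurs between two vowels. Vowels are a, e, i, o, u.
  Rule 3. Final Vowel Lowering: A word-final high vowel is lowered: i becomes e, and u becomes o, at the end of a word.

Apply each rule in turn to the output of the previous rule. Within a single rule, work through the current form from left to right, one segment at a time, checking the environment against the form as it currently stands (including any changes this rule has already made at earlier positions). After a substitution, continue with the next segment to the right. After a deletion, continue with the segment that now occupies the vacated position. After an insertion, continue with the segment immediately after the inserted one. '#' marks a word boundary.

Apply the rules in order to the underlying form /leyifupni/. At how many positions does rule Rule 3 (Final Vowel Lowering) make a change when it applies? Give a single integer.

Rule 1 Medial Vowel Deletion: [leyifupni] → [leyfpni]
Rule 2 Voicing Between Vowels: no change — [leyfpni]
Rule 3 Final Vowel Lowering: [leyfpni] → [leyfpne]
Rule Rule 3 changed 1 position(s).

1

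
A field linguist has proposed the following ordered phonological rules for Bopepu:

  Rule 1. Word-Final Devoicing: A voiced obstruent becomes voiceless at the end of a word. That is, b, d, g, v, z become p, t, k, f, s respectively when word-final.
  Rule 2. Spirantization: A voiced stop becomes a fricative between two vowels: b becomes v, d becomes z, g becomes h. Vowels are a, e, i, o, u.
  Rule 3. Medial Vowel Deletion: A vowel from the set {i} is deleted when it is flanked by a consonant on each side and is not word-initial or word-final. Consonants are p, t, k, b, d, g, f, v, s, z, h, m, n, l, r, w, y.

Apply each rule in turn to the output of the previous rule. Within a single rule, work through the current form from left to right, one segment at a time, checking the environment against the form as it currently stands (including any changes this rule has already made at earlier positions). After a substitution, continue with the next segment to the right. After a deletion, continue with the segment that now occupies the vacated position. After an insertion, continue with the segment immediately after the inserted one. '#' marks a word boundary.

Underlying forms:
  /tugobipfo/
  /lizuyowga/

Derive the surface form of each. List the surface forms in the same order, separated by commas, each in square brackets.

[tuhovpfo], [lzuyowga]

/tugobipfo/:
  Rule 1 Word-Final Devoicing: no change — [tugobipfo]
  Rule 2 Spirantization: [tugobipfo] → [tuhovipfo]
  Rule 3 Medial Vowel Deletion: [tuhovipfo] → [tuhovpfo]
/lizuyowga/:
  Rule 1 Word-Final Devoicing: no change — [lizuyowga]
  Rule 2 Spirantization: no change — [lizuyowga]
  Rule 3 Medial Vowel Deletion: [lizuyowga] → [lzuyowga]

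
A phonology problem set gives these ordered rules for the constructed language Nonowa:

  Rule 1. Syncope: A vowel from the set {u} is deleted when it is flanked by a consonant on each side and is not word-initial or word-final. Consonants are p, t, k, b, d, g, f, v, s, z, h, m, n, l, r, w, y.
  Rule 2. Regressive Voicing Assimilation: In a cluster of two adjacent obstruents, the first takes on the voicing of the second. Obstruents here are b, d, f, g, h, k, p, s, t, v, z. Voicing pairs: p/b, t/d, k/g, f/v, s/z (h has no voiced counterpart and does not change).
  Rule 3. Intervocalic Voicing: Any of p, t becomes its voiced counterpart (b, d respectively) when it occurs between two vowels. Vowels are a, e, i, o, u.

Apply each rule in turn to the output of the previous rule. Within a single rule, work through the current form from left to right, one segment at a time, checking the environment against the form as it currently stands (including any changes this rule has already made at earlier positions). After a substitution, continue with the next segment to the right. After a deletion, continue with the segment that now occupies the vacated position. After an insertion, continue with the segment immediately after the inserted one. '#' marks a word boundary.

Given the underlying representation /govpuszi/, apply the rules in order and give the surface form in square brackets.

Rule 1 Syncope: [govpuszi] → [govpszi]
Rule 2 Regressive Voicing Assimilation: [govpszi] → [gofpzzi]
Rule 3 Intervocalic Voicing: no change — [gofpzzi]

[gofpzzi]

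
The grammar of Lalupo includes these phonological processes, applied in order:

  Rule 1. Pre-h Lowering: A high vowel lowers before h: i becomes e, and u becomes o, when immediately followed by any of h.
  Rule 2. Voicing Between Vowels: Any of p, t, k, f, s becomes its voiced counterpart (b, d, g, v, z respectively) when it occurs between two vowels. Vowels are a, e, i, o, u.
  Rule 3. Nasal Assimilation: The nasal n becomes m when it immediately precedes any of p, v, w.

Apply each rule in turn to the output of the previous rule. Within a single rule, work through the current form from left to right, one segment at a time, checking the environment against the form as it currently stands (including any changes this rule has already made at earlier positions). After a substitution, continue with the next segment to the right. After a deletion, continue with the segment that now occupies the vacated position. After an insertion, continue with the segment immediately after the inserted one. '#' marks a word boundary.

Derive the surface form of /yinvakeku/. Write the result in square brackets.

Rule 1 Pre-h Lowering: no change — [yinvakeku]
Rule 2 Voicing Between Vowels: [yinvakeku] → [yinvagegu]
Rule 3 Nasal Assimilation: [yinvagegu] → [yimvagegu]

[yimvagegu]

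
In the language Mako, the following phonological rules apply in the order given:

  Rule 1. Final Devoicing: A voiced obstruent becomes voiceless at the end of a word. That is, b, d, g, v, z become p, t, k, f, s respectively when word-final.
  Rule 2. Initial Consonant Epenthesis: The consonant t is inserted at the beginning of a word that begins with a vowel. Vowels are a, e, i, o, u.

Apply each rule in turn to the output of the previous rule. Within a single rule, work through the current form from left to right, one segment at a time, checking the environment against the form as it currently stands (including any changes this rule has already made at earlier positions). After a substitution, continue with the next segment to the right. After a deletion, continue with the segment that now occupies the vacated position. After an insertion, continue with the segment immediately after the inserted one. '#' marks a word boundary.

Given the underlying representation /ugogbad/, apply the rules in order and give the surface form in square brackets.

Rule 1 Final Devoicing: [ugogbad] → [ugogbat]
Rule 2 Initial Consonant Epenthesis: [ugogbat] → [tugogbat]

[tugogbat]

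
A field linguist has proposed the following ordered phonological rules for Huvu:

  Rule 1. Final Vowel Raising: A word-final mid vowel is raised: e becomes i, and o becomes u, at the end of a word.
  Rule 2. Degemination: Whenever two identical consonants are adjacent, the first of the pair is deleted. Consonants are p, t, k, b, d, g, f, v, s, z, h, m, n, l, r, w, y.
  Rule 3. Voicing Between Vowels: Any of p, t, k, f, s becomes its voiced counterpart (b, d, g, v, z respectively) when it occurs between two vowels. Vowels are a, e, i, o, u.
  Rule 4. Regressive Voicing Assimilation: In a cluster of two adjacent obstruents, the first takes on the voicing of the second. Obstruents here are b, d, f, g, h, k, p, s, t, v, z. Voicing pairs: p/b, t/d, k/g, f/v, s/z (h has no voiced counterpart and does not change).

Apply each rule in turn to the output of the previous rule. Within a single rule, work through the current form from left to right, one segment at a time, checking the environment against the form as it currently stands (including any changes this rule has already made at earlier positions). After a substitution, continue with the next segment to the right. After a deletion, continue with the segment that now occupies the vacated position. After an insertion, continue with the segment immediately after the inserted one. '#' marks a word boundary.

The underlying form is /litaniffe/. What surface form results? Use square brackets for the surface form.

Rule 1 Final Vowel Raising: [litaniffe] → [litaniffi]
Rule 2 Degemination: [litaniffi] → [litanifi]
Rule 3 Voicing Between Vowels: [litanifi] → [lidanivi]
Rule 4 Regressive Voicing Assimilation: no change — [lidanivi]

[lidanivi]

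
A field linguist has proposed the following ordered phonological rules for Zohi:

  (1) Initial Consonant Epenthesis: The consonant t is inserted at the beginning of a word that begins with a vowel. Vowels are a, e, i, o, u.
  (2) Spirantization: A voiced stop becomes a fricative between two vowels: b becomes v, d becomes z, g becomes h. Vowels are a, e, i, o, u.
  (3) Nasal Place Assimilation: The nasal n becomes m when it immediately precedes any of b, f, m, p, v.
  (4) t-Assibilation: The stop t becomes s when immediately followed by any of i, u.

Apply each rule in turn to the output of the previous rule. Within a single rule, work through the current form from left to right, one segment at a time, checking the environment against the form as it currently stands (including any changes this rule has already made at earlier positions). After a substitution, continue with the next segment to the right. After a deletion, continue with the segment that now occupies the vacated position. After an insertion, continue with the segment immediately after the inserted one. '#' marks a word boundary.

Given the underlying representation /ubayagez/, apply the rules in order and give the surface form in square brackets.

[suvayahez]

(1) Initial Consonant Epenthesis: [ubayagez] → [tubayagez]
(2) Spirantization: [tubayagez] → [tuvayahez]
(3) Nasal Place Assimilation: no change — [tuvayahez]
(4) t-Assibilation: [tuvayahez] → [suvayahez]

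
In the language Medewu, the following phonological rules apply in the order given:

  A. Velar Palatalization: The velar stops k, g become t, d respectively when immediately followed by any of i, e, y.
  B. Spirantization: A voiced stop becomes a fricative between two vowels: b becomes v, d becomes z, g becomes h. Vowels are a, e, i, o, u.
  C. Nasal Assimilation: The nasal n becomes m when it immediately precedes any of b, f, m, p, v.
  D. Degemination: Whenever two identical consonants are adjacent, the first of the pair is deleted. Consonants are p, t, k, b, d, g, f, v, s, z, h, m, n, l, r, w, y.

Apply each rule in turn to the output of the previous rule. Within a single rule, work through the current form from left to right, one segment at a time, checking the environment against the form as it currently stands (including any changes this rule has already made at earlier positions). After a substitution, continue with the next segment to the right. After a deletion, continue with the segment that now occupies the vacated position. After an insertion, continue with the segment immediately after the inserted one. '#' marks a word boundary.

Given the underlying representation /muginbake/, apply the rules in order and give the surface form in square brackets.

A Velar Palatalization: [muginbake] → [mudinbate]
B Spirantization: [mudinbate] → [muzinbate]
C Nasal Assimilation: [muzinbate] → [muzimbate]
D Degemination: no change — [muzimbate]

[muzimbate]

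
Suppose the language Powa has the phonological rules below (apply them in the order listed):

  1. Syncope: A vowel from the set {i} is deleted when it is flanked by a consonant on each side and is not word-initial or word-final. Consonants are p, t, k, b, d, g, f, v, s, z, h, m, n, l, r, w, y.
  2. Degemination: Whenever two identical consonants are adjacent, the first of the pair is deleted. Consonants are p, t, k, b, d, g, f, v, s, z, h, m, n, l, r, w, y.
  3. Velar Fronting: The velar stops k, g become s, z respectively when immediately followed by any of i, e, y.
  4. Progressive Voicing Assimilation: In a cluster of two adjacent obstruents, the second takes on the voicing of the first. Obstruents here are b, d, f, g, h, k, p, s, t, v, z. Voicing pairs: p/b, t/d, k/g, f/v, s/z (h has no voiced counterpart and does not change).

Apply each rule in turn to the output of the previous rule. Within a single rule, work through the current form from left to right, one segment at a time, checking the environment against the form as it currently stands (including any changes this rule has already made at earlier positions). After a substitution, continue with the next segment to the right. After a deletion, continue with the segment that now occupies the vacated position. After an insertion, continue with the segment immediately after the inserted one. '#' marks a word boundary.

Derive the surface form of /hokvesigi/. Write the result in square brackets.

[hokfessi]

1 Syncope: [hokvesigi] → [hokvesgi]
2 Degemination: no change — [hokvesgi]
3 Velar Fronting: [hokvesgi] → [hokveszi]
4 Progressive Voicing Assimilation: [hokveszi] → [hokfessi]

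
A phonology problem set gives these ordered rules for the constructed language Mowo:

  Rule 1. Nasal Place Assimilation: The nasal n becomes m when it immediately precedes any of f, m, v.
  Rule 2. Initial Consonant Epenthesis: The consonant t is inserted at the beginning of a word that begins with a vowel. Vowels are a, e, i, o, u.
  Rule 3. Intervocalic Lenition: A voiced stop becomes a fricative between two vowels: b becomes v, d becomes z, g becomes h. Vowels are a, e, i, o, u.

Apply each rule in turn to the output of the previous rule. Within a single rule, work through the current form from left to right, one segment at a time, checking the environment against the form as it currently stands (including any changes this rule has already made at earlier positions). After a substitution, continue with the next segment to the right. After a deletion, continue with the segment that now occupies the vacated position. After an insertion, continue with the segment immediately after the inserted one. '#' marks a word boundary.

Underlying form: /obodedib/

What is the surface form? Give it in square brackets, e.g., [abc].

Rule 1 Nasal Place Assimilation: no change — [obodedib]
Rule 2 Initial Consonant Epenthesis: [obodedib] → [tobodedib]
Rule 3 Intervocalic Lenition: [tobodedib] → [tovozezib]

[tovozezib]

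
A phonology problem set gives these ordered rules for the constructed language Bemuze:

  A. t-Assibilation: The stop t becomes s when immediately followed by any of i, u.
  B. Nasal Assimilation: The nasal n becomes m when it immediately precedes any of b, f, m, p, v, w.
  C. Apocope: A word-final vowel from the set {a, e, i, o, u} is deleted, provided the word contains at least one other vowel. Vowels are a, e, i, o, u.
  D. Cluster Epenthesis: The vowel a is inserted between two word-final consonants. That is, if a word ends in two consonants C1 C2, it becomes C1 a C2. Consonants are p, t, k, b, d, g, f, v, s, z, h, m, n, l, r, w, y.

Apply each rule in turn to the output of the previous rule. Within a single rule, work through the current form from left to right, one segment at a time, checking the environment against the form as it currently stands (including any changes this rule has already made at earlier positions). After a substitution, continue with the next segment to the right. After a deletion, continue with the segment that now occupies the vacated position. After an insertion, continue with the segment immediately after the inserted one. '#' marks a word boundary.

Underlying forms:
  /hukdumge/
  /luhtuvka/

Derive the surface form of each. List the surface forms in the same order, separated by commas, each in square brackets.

/hukdumge/:
  A t-Assibilation: no change — [hukdumge]
  B Nasal Assimilation: no change — [hukdumge]
  C Apocope: [hukdumge] → [hukdumg]
  D Cluster Epenthesis: [hukdumg] → [hukdumag]
/luhtuvka/:
  A t-Assibilation: [luhtuvka] → [luhsuvka]
  B Nasal Assimilation: no change — [luhsuvka]
  C Apocope: [luhsuvka] → [luhsuvk]
  D Cluster Epenthesis: [luhsuvk] → [luhsuvak]

[hukdumag], [luhsuvak]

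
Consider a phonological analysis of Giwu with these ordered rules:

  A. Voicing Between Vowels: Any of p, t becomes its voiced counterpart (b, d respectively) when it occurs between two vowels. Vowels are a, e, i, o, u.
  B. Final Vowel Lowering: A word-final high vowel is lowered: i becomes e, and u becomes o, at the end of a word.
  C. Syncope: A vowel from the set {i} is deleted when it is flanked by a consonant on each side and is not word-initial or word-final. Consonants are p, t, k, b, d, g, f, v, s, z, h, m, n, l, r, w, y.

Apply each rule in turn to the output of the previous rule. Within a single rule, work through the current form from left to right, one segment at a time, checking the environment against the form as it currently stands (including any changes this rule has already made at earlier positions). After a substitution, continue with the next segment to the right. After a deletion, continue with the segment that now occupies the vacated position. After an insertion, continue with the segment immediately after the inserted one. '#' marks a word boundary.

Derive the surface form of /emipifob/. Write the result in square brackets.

[embfob]

A Voicing Between Vowels: [emipifob] → [emibifob]
B Final Vowel Lowering: no change — [emibifob]
C Syncope: [emibifob] → [embfob]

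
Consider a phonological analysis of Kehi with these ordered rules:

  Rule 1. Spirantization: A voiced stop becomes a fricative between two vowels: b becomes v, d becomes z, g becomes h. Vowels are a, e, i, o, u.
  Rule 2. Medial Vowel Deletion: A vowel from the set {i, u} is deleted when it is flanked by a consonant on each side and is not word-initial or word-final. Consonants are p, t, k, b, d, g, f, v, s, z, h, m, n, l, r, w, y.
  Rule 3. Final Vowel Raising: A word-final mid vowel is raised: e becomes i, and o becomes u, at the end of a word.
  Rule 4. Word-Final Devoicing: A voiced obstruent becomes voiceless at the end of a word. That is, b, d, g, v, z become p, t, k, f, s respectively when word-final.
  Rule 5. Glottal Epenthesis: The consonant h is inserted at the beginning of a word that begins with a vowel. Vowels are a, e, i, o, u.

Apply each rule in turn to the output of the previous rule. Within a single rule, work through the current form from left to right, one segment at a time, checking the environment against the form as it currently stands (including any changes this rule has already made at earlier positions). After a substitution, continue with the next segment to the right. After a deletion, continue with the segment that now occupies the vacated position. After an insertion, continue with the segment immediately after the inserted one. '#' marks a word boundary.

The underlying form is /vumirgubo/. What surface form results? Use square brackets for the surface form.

[vmrgvu]

Rule 1 Spirantization: [vumirgubo] → [vumirguvo]
Rule 2 Medial Vowel Deletion: [vumirguvo] → [vmrgvo]
Rule 3 Final Vowel Raising: [vmrgvo] → [vmrgvu]
Rule 4 Word-Final Devoicing: no change — [vmrgvu]
Rule 5 Glottal Epenthesis: no change — [vmrgvu]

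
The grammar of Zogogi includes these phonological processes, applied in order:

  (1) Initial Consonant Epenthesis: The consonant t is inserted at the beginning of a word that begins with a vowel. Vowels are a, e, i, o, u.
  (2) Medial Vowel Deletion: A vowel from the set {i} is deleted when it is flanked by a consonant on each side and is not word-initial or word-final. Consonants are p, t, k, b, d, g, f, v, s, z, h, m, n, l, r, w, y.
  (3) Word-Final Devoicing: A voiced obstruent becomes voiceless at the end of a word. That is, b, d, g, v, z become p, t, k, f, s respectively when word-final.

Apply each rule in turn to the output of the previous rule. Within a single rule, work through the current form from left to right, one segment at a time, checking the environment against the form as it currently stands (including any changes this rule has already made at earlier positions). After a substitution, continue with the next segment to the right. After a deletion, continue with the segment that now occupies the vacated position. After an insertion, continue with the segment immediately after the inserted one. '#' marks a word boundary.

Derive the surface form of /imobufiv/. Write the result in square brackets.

[tmobuff]

(1) Initial Consonant Epenthesis: [imobufiv] → [timobufiv]
(2) Medial Vowel Deletion: [timobufiv] → [tmobufv]
(3) Word-Final Devoicing: [tmobufv] → [tmobuff]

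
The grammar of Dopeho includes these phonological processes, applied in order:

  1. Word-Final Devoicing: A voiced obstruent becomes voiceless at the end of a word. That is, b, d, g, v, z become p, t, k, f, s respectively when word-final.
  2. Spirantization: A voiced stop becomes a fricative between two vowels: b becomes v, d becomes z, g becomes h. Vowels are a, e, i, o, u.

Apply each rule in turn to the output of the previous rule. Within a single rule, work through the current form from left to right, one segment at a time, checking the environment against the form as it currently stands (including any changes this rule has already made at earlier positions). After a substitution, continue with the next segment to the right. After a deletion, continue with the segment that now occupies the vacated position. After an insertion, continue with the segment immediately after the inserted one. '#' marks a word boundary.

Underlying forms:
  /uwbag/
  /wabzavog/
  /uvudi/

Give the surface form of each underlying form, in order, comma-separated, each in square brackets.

[uwbak], [wabzavok], [uvuzi]

/uwbag/:
  1 Word-Final Devoicing: [uwbag] → [uwbak]
  2 Spirantization: no change — [uwbak]
/wabzavog/:
  1 Word-Final Devoicing: [wabzavog] → [wabzavok]
  2 Spirantization: no change — [wabzavok]
/uvudi/:
  1 Word-Final Devoicing: no change — [uvudi]
  2 Spirantization: [uvudi] → [uvuzi]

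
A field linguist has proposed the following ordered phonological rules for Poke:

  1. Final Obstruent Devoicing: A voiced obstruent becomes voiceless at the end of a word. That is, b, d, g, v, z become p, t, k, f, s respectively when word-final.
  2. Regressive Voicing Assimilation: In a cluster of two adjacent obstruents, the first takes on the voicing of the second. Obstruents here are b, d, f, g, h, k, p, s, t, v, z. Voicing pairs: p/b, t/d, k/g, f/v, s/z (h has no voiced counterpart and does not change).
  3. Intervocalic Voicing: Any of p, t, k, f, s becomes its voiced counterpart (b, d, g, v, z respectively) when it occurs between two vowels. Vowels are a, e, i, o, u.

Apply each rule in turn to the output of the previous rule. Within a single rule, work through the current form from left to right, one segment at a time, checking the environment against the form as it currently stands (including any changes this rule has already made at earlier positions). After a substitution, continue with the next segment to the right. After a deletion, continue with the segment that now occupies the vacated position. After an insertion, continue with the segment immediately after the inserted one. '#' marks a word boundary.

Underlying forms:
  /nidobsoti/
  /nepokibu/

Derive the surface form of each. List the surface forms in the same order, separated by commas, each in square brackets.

/nidobsoti/:
  1 Final Obstruent Devoicing: no change — [nidobsoti]
  2 Regressive Voicing Assimilation: [nidobsoti] → [nidopsoti]
  3 Intervocalic Voicing: [nidopsoti] → [nidopsodi]
/nepokibu/:
  1 Final Obstruent Devoicing: no change — [nepokibu]
  2 Regressive Voicing Assimilation: no change — [nepokibu]
  3 Intervocalic Voicing: [nepokibu] → [nebogibu]

[nidopsodi], [nebogibu]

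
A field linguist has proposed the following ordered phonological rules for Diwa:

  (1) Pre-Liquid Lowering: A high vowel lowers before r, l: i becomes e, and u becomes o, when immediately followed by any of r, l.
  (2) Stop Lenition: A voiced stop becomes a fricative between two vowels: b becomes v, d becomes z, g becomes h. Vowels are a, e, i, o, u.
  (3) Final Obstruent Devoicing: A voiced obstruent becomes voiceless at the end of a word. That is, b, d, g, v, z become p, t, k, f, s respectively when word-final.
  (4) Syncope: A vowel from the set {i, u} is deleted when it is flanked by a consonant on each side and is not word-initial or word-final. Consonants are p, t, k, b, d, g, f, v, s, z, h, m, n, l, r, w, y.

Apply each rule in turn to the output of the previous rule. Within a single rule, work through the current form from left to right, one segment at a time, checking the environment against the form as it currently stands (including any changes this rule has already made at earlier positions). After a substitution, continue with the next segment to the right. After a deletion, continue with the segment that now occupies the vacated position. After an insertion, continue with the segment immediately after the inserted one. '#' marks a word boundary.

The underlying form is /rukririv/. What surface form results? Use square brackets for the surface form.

(1) Pre-Liquid Lowering: [rukririv] → [rukreriv]
(2) Stop Lenition: no change — [rukreriv]
(3) Final Obstruent Devoicing: [rukreriv] → [rukrerif]
(4) Syncope: [rukrerif] → [rkrerf]

[rkrerf]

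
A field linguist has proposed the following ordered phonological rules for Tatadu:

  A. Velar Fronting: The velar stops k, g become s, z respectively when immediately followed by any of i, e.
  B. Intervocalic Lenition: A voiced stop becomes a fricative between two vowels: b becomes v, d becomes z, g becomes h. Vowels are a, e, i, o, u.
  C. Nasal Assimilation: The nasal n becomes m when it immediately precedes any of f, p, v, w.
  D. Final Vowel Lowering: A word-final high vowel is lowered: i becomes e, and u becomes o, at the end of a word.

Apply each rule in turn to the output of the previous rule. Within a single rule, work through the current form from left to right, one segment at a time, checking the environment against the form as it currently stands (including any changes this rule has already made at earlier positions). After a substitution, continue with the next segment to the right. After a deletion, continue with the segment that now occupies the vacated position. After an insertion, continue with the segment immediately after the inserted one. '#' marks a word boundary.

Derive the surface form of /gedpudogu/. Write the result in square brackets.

[zedpuzoho]

A Velar Fronting: [gedpudogu] → [zedpudogu]
B Intervocalic Lenition: [zedpudogu] → [zedpuzohu]
C Nasal Assimilation: no change — [zedpuzohu]
D Final Vowel Lowering: [zedpuzohu] → [zedpuzoho]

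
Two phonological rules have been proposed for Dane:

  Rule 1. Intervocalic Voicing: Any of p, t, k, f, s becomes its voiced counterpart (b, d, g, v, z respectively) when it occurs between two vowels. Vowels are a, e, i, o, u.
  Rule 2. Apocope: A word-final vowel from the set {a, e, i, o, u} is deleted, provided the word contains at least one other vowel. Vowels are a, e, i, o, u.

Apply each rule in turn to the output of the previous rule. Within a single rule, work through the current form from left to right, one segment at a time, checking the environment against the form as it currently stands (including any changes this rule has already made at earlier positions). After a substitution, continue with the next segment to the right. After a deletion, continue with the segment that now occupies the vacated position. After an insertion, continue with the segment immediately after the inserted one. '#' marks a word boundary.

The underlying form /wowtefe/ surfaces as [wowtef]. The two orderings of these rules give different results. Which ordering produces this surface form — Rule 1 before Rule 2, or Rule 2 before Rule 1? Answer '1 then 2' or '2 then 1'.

Order 1 then 2:
  1 Intervocalic Voicing: [wowtefe] → [wowteve]
  2 Apocope: [wowteve] → [wowtev]
  result: [wowtev]
Order 2 then 1:
  2 Apocope: [wowtefe] → [wowtef]
  1 Intervocalic Voicing: no change — [wowtef]
  result: [wowtef]

2 then 1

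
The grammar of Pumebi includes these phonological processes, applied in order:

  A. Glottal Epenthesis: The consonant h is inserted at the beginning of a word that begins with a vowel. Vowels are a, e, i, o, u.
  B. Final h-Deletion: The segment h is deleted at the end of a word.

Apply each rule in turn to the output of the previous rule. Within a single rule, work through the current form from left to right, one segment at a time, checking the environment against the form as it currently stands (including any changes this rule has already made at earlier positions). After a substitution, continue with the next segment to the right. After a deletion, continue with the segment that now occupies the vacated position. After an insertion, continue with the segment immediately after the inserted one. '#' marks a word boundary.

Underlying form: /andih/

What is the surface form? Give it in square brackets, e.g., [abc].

A Glottal Epenthesis: [andih] → [handih]
B Final h-Deletion: [handih] → [handi]

[handi]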